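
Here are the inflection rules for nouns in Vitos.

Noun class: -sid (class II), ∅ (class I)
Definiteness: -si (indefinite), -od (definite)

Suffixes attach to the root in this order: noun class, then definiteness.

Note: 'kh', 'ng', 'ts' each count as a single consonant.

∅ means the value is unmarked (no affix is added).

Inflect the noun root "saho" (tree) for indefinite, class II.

Attach noun class class II -sid → sahosid.
Attach definiteness indefinite -si → sahosidsi.

sahosidsi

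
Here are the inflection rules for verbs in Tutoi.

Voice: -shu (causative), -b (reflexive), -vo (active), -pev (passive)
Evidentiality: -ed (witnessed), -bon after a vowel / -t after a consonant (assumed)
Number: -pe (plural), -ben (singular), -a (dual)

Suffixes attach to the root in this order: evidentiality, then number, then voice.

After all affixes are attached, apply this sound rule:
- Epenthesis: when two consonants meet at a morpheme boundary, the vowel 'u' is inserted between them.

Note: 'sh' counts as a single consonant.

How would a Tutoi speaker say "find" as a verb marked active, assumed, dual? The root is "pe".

pebonavo

Attach evidentiality assumed -bon (after vowel 'e') → pebon.
Attach number dual -a → pebona.
Attach voice active -vo → pebonavo.
Epenthesis: no change.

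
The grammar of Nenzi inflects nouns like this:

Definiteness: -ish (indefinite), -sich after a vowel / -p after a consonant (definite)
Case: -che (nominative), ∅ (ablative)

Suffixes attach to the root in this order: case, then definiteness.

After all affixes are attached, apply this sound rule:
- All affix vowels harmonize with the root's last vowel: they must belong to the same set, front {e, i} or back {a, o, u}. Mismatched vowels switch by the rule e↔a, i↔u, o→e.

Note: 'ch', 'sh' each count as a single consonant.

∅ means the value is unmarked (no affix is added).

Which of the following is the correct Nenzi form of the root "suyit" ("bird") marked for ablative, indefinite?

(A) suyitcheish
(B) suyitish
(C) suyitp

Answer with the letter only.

B

case = ablative: zero marking, form stays suyit.
Attach definiteness indefinite -ish → suyitish.
Vowel harmony: no change.
So the correct form is suyitish, option (B).
(A) suyitcheish is wrong: it uses nominative instead of ablative for case.
(C) suyitp is wrong: it uses definite instead of indefinite for definiteness.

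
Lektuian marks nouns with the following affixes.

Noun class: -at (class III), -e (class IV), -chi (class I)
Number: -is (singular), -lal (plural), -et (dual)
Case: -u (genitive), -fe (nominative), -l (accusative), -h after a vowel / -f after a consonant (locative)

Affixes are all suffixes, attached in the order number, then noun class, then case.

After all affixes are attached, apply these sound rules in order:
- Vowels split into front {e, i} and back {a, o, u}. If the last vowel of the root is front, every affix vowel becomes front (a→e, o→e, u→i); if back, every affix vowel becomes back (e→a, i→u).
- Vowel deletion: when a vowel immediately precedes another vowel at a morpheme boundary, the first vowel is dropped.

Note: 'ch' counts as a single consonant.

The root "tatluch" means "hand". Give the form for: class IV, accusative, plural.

Attach number plural -lal → tatluchlal.
Attach noun class class IV -e → tatluchlale.
Attach case accusative -l → tatluchlalel.
Apply vowel harmony: tatluchlalel → tatluchlalal.
Vowel deletion: no change.

tatluchlalal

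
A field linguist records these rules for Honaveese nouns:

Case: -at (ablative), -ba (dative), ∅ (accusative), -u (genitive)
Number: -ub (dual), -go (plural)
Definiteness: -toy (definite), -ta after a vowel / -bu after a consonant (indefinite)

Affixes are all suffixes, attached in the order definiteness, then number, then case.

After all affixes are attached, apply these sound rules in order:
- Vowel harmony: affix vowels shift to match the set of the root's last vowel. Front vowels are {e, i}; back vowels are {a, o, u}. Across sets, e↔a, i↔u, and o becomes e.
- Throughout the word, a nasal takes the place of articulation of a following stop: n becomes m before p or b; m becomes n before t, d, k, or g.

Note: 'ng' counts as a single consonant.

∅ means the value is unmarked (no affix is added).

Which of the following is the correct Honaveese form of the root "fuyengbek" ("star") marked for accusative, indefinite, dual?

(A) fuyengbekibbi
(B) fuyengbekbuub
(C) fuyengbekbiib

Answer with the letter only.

C

Attach definiteness indefinite -bu (after consonant 'k') → fuyengbekbu.
Attach number dual -ub → fuyengbekbuub.
case = accusative: zero marking, form stays fuyengbekbuub.
Apply vowel harmony: fuyengbekbuub → fuyengbekbiib.
Nasal assimilation: no change.
So the correct form is fuyengbekbiib, option (C).
(B) fuyengbekbuub is wrong: it fails to apply the sound rule(s).
(A) fuyengbekibbi is wrong: it has the affixes in the wrong order.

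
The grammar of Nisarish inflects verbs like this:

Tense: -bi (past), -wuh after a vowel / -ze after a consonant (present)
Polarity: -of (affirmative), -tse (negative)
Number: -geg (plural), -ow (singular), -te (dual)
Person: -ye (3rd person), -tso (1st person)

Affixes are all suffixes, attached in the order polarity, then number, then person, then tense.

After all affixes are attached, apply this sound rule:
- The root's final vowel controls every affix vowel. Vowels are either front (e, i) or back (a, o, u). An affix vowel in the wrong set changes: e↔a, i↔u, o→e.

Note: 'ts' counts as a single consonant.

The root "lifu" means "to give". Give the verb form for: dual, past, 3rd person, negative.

lifutsatayabu

Attach polarity negative -tse → lifutse.
Attach number dual -te → lifutsete.
Attach person 3rd person -ye → lifutseteye.
Attach tense past -bi → lifutseteyebi.
Apply vowel harmony: lifutseteyebi → lifutsatayabu.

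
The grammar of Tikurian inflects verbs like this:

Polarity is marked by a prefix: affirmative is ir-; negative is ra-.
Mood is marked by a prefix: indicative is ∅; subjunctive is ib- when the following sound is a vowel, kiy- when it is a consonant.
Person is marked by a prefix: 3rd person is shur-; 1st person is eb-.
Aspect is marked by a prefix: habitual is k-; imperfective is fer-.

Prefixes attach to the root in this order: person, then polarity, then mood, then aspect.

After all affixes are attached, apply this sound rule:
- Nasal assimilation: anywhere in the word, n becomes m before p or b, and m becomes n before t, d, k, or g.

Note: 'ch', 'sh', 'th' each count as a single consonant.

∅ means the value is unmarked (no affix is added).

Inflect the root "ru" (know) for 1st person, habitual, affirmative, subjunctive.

kibirebru

Attach person 1st person eb- → ebru.
Attach polarity affirmative ir- → irebru.
Attach mood subjunctive ib- (before vowel 'i') → ibirebru.
Attach aspect habitual k- → kibirebru.
Nasal assimilation: no change.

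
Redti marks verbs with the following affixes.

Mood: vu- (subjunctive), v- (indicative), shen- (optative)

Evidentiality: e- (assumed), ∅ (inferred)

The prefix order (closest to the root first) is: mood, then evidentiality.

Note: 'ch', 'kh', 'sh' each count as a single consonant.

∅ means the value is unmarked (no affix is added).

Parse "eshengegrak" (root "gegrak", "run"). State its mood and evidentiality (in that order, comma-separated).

Segment: e-shen-gegrak.
mood: shen- → optative.
evidentiality: e- → assumed.

optative, assumed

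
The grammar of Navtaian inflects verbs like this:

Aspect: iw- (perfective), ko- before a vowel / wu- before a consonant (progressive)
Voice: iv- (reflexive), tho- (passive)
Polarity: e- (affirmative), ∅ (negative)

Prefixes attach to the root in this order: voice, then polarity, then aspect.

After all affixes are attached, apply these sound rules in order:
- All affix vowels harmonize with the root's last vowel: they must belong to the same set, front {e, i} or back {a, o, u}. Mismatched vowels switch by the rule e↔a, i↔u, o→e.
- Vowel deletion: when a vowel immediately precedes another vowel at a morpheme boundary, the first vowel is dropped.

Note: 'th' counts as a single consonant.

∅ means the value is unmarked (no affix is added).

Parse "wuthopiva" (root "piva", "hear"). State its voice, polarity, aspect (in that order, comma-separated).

Segment: wu-tho-piva.
voice: tho- → passive.
polarity: ∅ → negative.
aspect: ko/wu- → progressive.

passive, negative, progressive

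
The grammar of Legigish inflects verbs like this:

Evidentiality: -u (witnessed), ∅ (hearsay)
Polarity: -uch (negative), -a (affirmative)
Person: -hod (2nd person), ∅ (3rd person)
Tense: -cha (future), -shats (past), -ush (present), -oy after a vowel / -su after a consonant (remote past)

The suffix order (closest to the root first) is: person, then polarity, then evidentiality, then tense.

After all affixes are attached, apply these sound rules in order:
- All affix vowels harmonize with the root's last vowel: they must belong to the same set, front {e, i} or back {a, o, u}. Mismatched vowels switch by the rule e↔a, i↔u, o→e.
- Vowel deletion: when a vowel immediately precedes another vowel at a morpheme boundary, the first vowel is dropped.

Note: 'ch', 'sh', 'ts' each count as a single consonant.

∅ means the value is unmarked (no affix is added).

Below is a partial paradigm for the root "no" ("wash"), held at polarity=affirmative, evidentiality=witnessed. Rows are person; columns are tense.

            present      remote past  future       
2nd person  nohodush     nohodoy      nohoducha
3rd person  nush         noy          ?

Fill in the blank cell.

nucha

person = 3rd person: zero marking, form stays no.
Attach polarity affirmative -a → noa.
Attach evidentiality witnessed -u → noau.
Attach tense future -cha → noaucha.
Vowel harmony: no change.
Apply vowel deletion: noaucha → nucha.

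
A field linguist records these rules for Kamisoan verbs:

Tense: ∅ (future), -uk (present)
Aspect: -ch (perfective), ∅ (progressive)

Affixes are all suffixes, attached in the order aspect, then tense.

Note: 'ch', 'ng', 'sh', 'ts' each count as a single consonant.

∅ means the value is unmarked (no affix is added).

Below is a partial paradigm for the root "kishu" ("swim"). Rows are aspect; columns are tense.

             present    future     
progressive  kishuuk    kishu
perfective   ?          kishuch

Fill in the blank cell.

Attach aspect perfective -ch → kishuch.
Attach tense present -uk → kishuchuk.

kishuchuk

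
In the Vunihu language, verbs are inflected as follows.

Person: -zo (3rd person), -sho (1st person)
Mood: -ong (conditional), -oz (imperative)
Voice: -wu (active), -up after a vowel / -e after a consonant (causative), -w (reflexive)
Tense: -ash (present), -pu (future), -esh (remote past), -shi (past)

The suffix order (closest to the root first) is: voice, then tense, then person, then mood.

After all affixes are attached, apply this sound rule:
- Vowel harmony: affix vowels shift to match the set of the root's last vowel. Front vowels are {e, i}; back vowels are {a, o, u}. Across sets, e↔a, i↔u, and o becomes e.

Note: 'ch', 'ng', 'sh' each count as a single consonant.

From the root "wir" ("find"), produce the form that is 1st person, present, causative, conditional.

Attach voice causative -e (after consonant 'r') → wire.
Attach tense present -ash → wireash.
Attach person 1st person -sho → wireashsho.
Attach mood conditional -ong → wireashshoong.
Apply vowel harmony: wireashshoong → wireeshsheeng.

wireeshsheeng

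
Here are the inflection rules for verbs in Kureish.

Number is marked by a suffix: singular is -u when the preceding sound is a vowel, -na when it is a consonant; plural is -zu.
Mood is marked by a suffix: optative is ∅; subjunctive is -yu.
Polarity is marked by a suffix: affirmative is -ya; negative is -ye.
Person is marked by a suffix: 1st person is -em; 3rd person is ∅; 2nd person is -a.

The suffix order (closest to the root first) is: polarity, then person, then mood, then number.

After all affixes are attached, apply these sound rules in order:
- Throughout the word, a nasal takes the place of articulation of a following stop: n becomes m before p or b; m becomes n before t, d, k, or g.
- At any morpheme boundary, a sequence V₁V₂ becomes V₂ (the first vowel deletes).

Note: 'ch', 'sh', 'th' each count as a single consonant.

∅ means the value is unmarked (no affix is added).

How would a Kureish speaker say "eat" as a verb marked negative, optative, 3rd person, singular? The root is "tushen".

tushenyu

Attach polarity negative -ye → tushenye.
person = 3rd person: zero marking, form stays tushenye.
mood = optative: zero marking, form stays tushenye.
Attach number singular -u (after vowel 'e') → tushenyeu.
Nasal assimilation: no change.
Apply vowel deletion: tushenyeu → tushenyu.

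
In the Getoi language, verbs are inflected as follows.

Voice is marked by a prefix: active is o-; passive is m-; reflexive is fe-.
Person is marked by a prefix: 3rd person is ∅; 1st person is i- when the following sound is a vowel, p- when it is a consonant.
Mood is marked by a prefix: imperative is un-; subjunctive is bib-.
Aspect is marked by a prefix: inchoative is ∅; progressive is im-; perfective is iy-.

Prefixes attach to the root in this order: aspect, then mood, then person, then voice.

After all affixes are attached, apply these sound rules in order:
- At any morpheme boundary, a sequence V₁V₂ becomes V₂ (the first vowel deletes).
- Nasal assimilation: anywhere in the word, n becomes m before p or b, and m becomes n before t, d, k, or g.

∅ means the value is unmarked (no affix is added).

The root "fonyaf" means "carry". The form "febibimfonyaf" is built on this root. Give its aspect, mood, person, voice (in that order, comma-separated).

progressive, subjunctive, 3rd person, reflexive

Segment: fe-bib-im-fonyaf.
aspect: im- → progressive.
mood: bib- → subjunctive.
person: ∅ → 3rd person.
voice: fe- → reflexive.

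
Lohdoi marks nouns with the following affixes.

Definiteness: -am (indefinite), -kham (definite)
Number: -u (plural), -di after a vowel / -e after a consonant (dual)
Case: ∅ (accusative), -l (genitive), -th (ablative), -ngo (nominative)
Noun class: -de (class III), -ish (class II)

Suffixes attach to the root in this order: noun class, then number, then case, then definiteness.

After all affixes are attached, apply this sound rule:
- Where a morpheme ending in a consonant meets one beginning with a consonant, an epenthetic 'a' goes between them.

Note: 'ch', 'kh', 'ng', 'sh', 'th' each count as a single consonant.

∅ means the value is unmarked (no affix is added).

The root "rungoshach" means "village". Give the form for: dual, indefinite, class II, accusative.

rungoshachisheam

Attach noun class class II -ish → rungoshachish.
Attach number dual -e (after consonant 'sh') → rungoshachishe.
case = accusative: zero marking, form stays rungoshachishe.
Attach definiteness indefinite -am → rungoshachisheam.
Epenthesis: no change.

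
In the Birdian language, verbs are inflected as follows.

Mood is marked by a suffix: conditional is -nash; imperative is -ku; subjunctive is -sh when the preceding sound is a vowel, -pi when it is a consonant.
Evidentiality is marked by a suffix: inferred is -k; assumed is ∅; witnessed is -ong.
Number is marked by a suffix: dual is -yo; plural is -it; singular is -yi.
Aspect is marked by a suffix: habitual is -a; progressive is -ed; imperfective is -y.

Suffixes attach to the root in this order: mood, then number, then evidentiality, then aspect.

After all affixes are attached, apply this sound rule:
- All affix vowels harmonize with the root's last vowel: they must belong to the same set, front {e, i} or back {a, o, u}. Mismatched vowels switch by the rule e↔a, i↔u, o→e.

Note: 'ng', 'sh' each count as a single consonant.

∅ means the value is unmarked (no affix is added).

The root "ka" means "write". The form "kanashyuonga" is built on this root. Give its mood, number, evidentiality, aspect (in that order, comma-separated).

conditional, singular, witnessed, habitual

Segment: ka-nash-yi-ong-a.
mood: -nash → conditional.
number: -yi → singular.
evidentiality: -ong → witnessed.
aspect: -a → habitual.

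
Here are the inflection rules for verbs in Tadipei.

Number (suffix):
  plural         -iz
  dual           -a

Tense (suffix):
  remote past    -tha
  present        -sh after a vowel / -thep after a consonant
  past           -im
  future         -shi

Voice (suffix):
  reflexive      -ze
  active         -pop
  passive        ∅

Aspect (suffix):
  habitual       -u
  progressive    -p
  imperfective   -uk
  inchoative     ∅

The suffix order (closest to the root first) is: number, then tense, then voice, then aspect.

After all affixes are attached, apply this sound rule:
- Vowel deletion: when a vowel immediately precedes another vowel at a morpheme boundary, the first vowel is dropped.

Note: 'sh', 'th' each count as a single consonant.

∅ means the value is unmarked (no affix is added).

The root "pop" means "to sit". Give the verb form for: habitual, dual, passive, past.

Attach number dual -a → popa.
Attach tense past -im → popaim.
voice = passive: zero marking, form stays popaim.
Attach aspect habitual -u → popaimu.
Apply vowel deletion: popaimu → popimu.

popimu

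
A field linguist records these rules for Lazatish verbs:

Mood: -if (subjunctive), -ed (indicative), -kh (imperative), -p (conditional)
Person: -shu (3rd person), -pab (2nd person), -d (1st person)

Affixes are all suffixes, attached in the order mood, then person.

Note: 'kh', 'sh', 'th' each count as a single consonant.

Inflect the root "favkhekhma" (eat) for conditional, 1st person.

favkhekhmapd

Attach mood conditional -p → favkhekhmap.
Attach person 1st person -d → favkhekhmapd.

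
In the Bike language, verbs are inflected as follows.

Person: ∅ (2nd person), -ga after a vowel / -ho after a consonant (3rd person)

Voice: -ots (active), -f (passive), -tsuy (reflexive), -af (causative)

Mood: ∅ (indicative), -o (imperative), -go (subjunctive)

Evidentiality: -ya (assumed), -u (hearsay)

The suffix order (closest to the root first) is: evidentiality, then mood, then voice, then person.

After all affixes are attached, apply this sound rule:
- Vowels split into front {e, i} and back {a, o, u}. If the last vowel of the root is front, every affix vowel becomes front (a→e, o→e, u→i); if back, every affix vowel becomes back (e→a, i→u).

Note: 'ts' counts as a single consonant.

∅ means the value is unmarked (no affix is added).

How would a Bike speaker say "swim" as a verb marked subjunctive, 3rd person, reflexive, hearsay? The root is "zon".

zonugotsuyho

Attach evidentiality hearsay -u → zonu.
Attach mood subjunctive -go → zonugo.
Attach voice reflexive -tsuy → zonugotsuy.
Attach person 3rd person -ho (after consonant 'y') → zonugotsuyho.
Vowel harmony: no change.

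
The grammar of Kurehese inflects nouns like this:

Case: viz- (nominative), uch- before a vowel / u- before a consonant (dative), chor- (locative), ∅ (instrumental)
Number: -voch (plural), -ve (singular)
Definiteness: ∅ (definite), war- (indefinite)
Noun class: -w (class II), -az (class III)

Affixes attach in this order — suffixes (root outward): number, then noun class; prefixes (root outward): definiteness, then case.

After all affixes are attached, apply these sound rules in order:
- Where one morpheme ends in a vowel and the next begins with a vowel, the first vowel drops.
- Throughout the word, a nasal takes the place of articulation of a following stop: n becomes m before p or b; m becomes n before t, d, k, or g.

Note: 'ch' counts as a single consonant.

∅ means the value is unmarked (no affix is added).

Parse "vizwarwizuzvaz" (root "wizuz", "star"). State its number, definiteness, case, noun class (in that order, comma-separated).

Segment: viz-war-wizuz-ve-az.
number: -ve → singular.
definiteness: war- → indefinite.
case: viz- → nominative.
noun class: -az → class III.

singular, indefinite, nominative, class III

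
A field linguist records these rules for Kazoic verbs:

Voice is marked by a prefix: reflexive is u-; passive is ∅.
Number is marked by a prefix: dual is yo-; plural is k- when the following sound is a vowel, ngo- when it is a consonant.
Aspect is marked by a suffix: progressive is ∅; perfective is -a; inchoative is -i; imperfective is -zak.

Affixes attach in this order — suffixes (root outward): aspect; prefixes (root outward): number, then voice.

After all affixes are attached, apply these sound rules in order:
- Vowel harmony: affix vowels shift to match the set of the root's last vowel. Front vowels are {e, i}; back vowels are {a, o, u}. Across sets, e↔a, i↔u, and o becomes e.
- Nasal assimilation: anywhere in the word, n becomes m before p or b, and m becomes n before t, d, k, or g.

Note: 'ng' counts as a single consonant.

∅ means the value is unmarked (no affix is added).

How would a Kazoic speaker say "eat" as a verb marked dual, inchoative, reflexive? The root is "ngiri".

iyengirii

Attach aspect inchoative -i → ngirii.
Attach number dual yo- → yongirii.
Attach voice reflexive u- → uyongirii.
Apply vowel harmony: uyongirii → iyengirii.
Nasal assimilation: no change.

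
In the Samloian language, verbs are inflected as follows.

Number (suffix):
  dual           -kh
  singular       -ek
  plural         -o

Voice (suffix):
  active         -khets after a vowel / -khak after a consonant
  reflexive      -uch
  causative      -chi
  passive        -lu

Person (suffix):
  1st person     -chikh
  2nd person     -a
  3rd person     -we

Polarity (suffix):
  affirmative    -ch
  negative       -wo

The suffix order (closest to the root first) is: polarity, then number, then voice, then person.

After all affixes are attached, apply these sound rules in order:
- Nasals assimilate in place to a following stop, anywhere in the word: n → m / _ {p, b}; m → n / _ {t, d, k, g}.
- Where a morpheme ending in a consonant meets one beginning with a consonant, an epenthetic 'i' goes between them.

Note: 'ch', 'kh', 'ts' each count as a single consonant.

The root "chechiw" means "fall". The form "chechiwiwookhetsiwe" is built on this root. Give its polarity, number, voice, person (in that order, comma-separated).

negative, plural, active, 3rd person

Segment: chechiw-wo-o-khets-we.
polarity: -wo → negative.
number: -o → plural.
voice: -khets/khak → active.
person: -we → 3rd person.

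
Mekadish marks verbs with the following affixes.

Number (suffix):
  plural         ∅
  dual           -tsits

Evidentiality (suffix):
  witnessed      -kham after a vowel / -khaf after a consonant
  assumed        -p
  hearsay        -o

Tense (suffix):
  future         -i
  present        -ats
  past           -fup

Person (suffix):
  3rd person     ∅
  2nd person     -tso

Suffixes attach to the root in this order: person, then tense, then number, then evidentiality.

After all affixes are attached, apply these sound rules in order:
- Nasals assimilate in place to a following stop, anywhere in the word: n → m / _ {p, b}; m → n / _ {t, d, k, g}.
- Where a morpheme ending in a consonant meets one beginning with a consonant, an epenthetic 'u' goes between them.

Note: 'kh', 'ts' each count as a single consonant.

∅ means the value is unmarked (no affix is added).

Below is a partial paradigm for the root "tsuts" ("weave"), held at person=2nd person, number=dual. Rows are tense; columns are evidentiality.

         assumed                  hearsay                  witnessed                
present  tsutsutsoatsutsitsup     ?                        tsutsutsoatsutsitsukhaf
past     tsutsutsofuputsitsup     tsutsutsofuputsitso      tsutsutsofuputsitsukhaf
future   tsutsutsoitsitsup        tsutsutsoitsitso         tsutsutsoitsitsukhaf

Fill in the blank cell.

tsutsutsoatsutsitso

Attach person 2nd person -tso → tsutstso.
Attach tense present -ats → tsutstsoats.
Attach number dual -tsits → tsutstsoatstsits.
Attach evidentiality hearsay -o → tsutstsoatstsitso.
Nasal assimilation: no change.
Apply epenthesis: tsutstsoatstsitso → tsutsutsoatsutsitso.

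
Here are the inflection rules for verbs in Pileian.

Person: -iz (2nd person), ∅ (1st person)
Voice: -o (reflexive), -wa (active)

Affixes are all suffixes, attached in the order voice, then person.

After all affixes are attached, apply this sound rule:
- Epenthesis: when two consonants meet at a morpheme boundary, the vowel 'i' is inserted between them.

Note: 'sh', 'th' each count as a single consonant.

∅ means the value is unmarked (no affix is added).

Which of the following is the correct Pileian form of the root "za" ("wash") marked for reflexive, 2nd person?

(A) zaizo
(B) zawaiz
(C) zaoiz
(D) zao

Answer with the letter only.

Attach voice reflexive -o → zao.
Attach person 2nd person -iz → zaoiz.
Epenthesis: no change.
So the correct form is zaoiz, option (C).
(B) zawaiz is wrong: it uses active instead of reflexive for voice.
(A) zaizo is wrong: it has the affixes in the wrong order.
(D) zao is wrong: it uses 1st person instead of 2nd person for person.

C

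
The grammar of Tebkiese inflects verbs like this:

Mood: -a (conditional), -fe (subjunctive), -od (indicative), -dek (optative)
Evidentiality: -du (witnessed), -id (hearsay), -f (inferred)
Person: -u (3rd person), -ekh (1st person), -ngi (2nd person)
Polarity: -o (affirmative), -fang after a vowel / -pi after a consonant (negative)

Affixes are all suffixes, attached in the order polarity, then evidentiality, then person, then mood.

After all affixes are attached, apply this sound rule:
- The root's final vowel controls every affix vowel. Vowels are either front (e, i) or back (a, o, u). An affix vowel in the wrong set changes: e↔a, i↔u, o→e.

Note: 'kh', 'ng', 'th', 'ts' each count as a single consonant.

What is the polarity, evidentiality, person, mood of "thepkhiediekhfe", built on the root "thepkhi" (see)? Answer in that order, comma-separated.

Segment: thepkhi-o-du-ekh-fe.
polarity: -o → affirmative.
evidentiality: -du → witnessed.
person: -ekh → 1st person.
mood: -fe → subjunctive.

affirmative, witnessed, 1st person, subjunctive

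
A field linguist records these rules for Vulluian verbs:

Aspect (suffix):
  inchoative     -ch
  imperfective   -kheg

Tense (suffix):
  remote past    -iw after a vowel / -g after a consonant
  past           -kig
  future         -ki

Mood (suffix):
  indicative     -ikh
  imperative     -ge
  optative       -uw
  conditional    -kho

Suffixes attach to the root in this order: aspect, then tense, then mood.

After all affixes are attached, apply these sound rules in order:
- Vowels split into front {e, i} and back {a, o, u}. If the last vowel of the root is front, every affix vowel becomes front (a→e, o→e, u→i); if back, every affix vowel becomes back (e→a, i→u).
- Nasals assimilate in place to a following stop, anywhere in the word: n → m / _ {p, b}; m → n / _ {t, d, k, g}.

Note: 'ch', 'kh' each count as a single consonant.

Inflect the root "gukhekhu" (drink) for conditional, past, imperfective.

Attach aspect imperfective -kheg → gukhekhukheg.
Attach tense past -kig → gukhekhukhegkig.
Attach mood conditional -kho → gukhekhukhegkigkho.
Apply vowel harmony: gukhekhukhegkigkho → gukhekhukhagkugkho.
Nasal assimilation: no change.

gukhekhukhagkugkho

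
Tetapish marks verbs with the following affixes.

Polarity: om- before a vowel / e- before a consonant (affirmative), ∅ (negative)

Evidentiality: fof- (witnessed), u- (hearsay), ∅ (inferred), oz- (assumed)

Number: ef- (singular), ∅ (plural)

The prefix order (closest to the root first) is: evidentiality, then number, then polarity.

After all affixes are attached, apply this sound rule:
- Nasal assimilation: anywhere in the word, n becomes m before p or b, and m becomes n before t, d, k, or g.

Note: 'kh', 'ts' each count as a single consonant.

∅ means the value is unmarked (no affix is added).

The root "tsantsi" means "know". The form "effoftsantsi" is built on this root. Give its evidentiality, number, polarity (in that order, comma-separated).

witnessed, singular, negative

Segment: ef-fof-tsantsi.
evidentiality: fof- → witnessed.
number: ef- → singular.
polarity: ∅ → negative.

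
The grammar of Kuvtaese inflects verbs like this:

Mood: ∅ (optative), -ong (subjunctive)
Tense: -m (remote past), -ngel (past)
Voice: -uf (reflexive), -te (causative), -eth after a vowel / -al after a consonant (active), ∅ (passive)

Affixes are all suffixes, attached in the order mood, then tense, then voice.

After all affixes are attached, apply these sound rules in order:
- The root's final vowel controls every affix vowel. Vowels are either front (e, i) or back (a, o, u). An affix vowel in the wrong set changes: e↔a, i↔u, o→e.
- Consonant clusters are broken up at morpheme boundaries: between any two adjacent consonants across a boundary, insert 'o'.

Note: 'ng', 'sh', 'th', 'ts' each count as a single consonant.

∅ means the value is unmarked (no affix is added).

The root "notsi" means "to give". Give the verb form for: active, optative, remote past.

notsimel

mood = optative: zero marking, form stays notsi.
Attach tense remote past -m → notsim.
Attach voice active -al (after consonant 'm') → notsimal.
Apply vowel harmony: notsimal → notsimel.
Epenthesis: no change.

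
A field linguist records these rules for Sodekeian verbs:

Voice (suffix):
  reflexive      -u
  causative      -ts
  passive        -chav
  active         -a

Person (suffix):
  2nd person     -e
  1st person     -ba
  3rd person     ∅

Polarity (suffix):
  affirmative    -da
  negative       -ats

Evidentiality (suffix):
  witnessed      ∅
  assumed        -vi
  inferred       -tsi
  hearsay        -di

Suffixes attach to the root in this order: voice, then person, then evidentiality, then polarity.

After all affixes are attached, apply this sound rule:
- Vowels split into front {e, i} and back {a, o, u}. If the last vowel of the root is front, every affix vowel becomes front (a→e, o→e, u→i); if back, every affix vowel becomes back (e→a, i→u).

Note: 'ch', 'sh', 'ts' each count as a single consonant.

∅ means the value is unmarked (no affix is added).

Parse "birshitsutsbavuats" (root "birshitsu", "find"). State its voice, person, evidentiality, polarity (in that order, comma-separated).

causative, 1st person, assumed, negative

Segment: birshitsu-ts-ba-vi-ats.
voice: -ts → causative.
person: -ba → 1st person.
evidentiality: -vi → assumed.
polarity: -ats → negative.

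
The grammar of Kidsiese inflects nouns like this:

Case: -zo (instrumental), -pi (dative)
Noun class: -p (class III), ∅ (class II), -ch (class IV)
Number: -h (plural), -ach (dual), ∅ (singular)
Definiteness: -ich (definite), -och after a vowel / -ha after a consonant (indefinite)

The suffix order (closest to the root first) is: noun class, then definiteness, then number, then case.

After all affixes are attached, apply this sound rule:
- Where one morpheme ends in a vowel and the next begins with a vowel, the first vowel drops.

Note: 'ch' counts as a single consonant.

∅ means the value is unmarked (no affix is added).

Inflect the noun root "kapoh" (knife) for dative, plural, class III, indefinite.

Attach noun class class III -p → kapohp.
Attach definiteness indefinite -ha (after consonant 'p') → kapohpha.
Attach number plural -h → kapohphah.
Attach case dative -pi → kapohphahpi.
Vowel deletion: no change.

kapohphahpi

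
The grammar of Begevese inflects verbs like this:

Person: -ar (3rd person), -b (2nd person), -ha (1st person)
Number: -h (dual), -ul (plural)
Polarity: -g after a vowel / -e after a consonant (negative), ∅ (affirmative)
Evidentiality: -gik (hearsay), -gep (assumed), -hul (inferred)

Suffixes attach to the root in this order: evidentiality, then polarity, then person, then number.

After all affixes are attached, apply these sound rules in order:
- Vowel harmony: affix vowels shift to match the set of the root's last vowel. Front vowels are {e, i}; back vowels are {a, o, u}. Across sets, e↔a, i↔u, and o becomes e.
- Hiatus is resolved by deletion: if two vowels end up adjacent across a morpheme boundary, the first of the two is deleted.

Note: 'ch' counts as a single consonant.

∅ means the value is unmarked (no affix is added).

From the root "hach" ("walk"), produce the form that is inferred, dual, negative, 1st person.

hachhulahah

Attach evidentiality inferred -hul → hachhul.
Attach polarity negative -e (after consonant 'l') → hachhule.
Attach person 1st person -ha → hachhuleha.
Attach number dual -h → hachhulehah.
Apply vowel harmony: hachhulehah → hachhulahah.
Vowel deletion: no change.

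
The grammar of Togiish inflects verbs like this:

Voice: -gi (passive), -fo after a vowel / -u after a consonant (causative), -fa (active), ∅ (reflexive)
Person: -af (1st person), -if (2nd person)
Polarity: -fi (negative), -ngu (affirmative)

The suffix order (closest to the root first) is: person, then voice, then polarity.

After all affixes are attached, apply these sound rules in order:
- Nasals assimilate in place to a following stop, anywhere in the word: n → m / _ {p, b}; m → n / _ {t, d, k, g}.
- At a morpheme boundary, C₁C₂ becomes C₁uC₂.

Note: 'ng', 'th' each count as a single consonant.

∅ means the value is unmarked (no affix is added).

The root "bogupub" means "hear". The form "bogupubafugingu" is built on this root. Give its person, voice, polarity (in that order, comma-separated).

1st person, passive, affirmative

Segment: bogupub-af-gi-ngu.
person: -af → 1st person.
voice: -gi → passive.
polarity: -ngu → affirmative.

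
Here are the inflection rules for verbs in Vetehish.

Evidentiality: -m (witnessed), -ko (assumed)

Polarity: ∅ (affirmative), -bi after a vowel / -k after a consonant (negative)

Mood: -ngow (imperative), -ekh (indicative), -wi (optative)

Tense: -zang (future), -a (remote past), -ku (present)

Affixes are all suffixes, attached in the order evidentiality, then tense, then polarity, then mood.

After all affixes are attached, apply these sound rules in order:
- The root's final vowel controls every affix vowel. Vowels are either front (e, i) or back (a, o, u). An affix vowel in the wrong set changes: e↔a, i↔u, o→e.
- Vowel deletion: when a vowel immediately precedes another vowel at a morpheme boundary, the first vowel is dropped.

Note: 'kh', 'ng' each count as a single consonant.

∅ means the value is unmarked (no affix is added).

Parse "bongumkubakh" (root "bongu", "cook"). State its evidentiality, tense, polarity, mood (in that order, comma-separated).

Segment: bongu-m-ku-bi-ekh.
evidentiality: -m → witnessed.
tense: -ku → present.
polarity: -bi/k → negative.
mood: -ekh → indicative.

witnessed, present, negative, indicative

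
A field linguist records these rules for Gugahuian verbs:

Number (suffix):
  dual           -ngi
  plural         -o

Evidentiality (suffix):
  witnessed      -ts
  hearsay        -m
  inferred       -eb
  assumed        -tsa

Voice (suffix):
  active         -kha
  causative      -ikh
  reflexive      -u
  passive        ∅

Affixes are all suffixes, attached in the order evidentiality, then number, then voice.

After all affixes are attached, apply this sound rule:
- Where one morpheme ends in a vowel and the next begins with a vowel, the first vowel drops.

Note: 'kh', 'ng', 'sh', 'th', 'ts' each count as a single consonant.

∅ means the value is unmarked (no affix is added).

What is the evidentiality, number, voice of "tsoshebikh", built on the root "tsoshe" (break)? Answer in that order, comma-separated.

inferred, plural, causative

Segment: tsoshe-eb-o-ikh.
evidentiality: -eb → inferred.
number: -o → plural.
voice: -ikh → causative.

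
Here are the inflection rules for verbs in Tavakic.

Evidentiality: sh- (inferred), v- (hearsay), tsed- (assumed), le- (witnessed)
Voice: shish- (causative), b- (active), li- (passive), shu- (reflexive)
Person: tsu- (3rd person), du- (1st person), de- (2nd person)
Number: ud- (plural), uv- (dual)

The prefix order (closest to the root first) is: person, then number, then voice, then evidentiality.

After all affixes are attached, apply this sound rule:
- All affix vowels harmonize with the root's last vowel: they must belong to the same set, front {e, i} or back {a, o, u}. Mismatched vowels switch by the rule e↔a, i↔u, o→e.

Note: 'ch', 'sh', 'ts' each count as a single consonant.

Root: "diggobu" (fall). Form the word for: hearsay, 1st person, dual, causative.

Attach person 1st person du- → dudiggobu.
Attach number dual uv- → uvdudiggobu.
Attach voice causative shish- → shishuvdudiggobu.
Attach evidentiality hearsay v- → vshishuvdudiggobu.
Apply vowel harmony: vshishuvdudiggobu → vshushuvdudiggobu.

vshushuvdudiggobu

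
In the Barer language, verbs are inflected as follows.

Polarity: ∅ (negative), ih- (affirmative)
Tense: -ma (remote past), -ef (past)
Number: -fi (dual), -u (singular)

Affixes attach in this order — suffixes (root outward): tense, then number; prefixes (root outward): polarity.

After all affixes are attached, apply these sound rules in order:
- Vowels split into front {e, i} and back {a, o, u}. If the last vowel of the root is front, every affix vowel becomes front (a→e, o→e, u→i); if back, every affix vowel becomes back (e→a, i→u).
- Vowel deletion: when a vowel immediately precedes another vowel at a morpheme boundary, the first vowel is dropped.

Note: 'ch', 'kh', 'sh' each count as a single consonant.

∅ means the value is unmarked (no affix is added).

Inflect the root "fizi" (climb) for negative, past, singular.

fizefi

Attach tense past -ef → fizief.
Attach number singular -u → fiziefu.
polarity = negative: zero marking, form stays fiziefu.
Apply vowel harmony: fiziefu → fiziefi.
Apply vowel deletion: fiziefi → fizefi.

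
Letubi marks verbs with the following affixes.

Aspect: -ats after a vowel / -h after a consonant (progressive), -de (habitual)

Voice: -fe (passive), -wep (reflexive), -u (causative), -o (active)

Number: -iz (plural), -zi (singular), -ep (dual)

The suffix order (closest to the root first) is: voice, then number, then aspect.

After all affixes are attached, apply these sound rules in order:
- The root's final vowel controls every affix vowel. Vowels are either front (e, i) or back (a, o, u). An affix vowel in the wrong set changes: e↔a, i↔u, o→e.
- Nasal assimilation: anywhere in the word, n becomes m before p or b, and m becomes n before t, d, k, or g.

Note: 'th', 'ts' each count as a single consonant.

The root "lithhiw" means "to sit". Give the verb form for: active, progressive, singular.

Attach voice active -o → lithhiwo.
Attach number singular -zi → lithhiwozi.
Attach aspect progressive -ats (after vowel 'i') → lithhiwoziats.
Apply vowel harmony: lithhiwoziats → lithhiweziets.
Nasal assimilation: no change.

lithhiweziets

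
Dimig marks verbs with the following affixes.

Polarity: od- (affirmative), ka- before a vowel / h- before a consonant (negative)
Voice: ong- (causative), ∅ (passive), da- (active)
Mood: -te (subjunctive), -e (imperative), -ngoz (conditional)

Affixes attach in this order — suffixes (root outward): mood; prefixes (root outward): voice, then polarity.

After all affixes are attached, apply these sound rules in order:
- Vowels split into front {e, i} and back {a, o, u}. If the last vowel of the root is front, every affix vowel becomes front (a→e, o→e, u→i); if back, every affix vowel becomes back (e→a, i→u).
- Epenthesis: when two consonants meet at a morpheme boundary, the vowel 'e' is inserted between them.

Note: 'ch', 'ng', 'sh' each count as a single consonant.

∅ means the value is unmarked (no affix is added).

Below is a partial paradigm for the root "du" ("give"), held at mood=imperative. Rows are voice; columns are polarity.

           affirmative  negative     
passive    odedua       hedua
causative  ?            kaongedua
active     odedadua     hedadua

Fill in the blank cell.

Attach mood imperative -e → due.
Attach voice causative ong- → ongdue.
Attach polarity affirmative od- → odongdue.
Apply vowel harmony: odongdue → odongdua.
Apply epenthesis: odongdua → odongedua.

odongedua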